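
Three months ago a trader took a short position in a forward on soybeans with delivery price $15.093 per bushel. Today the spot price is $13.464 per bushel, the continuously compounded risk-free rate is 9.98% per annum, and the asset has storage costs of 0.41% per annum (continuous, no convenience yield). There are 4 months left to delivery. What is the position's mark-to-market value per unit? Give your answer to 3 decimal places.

$1.117 per bushel

Current fair forward for the remaining 4 months: F = S·e^((r + u)·T), (r + u) = 0.0998 + 0.0041 = 0.1039
F = 13.464 · e^(0.1039 × 4/12) = 13.464 × 1.035240 = 13.9385
Value of long forward = (F − K)·e^(−rT) = (13.9385 − 15.093) · e^(−0.0998·4/12)
= -1.1545 × 0.967281 = -1.117
Short position value = −(long value) = $1.117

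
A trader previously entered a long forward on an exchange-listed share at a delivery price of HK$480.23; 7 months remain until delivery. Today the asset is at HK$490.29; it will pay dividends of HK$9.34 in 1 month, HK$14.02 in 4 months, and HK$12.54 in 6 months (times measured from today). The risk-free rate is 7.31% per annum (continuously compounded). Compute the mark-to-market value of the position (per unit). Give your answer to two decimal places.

-HK$4.95

PV(remaining dividends) I = 9.34·e^(−0.0731·1/12) + 14.02·e^(−0.0731·4/12) + 12.54·e^(−0.0731·6/12) = 35.0557
Current forward F = (S − I)·e^(rT) = (490.29 − 35.0557)·e^(0.0731·7/12) = 455.2343 × 1.043564 = 475.0661
Value (long) = (F − K)·e^(−rT) = (475.0661 − 480.23) × 0.958255 = -4.9483
Value = -HK$4.95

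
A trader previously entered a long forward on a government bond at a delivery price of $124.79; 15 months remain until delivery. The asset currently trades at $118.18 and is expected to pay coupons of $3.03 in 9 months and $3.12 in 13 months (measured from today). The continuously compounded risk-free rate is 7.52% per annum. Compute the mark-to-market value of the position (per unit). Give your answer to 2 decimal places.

-$1.15

PV(remaining coupons) I = 3.03·e^(−0.0752·9/12) + 3.12·e^(−0.0752·13/12) = 5.7397
Current forward F = (S − I)·e^(rT) = (118.18 − 5.7397)·e^(0.0752·15/12) = 112.4403 × 1.098560 = 123.5224
Value (long) = (F − K)·e^(−rT) = (123.5224 − 124.79) × 0.910283 = -1.1539
Value = -$1.15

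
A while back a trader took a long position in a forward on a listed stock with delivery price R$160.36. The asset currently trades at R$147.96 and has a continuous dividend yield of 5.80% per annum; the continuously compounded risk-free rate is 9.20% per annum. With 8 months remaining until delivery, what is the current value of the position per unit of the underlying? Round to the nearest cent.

-R$8.47

Current fair forward for the remaining 8 months: F = S·e^((r − q)·T), (r − q) = 0.0920 − 0.0580 = 0.0340
F = 147.96 · e^(0.0340 × 8/12) = 147.96 × 1.022926 = 151.3521
Value of long forward = (F − K)·e^(−rT) = (151.3521 − 160.36) · e^(−0.0920·8/12)
= -9.0079 × 0.940510 = -8.47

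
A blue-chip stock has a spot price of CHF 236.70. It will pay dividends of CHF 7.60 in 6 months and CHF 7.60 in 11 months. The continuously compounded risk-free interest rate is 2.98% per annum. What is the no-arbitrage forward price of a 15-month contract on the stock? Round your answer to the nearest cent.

PV(dividends) I = 7.60·e^(−0.0298·6/12) + 7.60·e^(−0.0298·11/12)
I = 7.4876 + 7.3952 = 14.8828
F = (S − I)·e^(rT) = (236.70 − 14.8828) · e^(0.0298·15/12)
= 221.8172 · e^0.037250 = 221.8172 × 1.037952 = CHF 230.24

CHF 230.24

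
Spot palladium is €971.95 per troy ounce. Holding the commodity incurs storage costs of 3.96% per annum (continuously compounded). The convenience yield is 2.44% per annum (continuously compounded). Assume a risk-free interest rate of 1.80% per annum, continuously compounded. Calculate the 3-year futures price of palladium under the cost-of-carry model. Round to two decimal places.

Net carry = r + u − y = 0.0180 + 0.0396 − 0.0244 = 0.0332
F = S·e^((r+u−y)T) = 971.95 · e^(0.0332 × 3) = 971.95 · e^0.099600
= 971.95 × 1.104729 = €1,073.74 per troy ounce

€1,073.74 per troy ounce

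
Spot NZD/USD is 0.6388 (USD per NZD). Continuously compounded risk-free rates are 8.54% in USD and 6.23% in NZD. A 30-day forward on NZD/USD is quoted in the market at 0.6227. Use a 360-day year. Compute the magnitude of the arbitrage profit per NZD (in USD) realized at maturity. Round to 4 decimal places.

Fair forward: F* = S·e^(carry·T), with carry = (r_USD − r_NZD) = 0.0854 − 0.0623 = 0.0231
F* = 0.6388 · e^(0.0231 × 30/360) = 0.6388 · e^0.001925 = 0.6388 × 1.001927 = 0.6400
Market 0.6227 < fair 0.6400: forward underpriced → reverse cash-and-carry (short spot, go long the forward).
At maturity, profit = |F_mkt − F*| = |0.6227 − 0.6400| = 0.0173 per NZD (in USD)

0.0173 per NZD (in USD)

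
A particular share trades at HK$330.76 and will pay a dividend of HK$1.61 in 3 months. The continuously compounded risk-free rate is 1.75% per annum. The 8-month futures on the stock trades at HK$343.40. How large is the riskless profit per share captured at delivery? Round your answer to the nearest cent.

PV(dividends) I = 1.61·e^(−0.0175·3/12) = 1.6030
Fair futures F* = (S − I)·e^(rT) = (330.76 − 1.6030)·e^0.011667 = 329.1570 × 1.011735 = 333.0197
Market HK$343.40 > fair 333.0197: forward overpriced → cash-and-carry (borrow at r, buy the stock and collect the dividends, short the forward).
Profit at T = |F_mkt − F*| = |343.40 − 333.0197| = HK$10.38 per share

HK$10.38 per share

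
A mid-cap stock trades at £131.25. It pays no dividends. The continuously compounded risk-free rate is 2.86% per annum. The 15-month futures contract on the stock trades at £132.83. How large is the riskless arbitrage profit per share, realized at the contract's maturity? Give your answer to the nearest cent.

Fair futures: F* = S·e^(carry·T), with carry = r = 0.0286
F* = 131.25 · e^(0.0286 × 15/12) = 131.25 · e^0.035750 = 131.25 × 1.036397 = £136.0271
Market £132.83 < fair £136.0271: forward underpriced → reverse cash-and-carry (short spot, go long the forward).
At maturity, profit = |F_mkt − F*| = |132.83 − 136.0271| = £3.20 per share

£3.20 per share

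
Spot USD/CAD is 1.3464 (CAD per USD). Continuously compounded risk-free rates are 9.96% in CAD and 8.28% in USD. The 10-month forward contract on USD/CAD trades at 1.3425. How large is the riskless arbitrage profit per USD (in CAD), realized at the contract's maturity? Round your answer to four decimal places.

Fair forward: F* = S·e^(carry·T), with carry = (r_CAD − r_USD) = 0.0996 − 0.0828 = 0.0168
F* = 1.3464 · e^(0.0168 × 10/12) = 1.3464 · e^0.014000 = 1.3464 × 1.014098 = 1.3654
Market 1.3425 < fair 1.3654: forward underpriced → reverse cash-and-carry (short spot, go long the forward).
At maturity, profit = |F_mkt − F*| = |1.3425 − 1.3654| = 0.0229 per USD (in CAD)

0.0229 per USD (in CAD)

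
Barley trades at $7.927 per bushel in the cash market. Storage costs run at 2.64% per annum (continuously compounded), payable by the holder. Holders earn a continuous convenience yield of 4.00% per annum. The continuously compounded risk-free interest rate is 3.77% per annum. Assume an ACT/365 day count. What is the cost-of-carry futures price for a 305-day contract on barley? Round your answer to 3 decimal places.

$8.088 per bushel

Net carry = r + u − y = 0.0377 + 0.0264 − 0.0400 = 0.0241
F = S·e^((r+u−y)T) = 7.927 · e^(0.0241 × 305/365) = 7.927 · e^0.020138
= 7.927 × 1.020342 = $8.088 per bushel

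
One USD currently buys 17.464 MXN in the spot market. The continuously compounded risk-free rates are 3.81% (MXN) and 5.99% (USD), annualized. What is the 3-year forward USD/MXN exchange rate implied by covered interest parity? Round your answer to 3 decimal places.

16.358

F = S·e^((r_MXN − r_USD)T) = 17.464 · e^((0.0381 − 0.0599) × 3)
= 17.464 · e^-0.065400 = 17.464 × 0.936693
F = 16.358 MXN per USD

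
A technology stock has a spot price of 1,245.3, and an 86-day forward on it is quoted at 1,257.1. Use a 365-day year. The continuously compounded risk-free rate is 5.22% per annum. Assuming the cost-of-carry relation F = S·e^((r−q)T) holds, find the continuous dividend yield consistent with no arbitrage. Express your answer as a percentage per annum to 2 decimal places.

From F = S·e^((r−q)T): (r − q) = ln(F/S)/T
ln(1257.1/1245.3) = ln(1.009476) = 0.009431
(r − q) = 0.009431 / (86/365) = 0.040027
q = r − ln(F/S)/T = 0.0522 − 0.040027 = 0.012173
q = 1.22%

1.22%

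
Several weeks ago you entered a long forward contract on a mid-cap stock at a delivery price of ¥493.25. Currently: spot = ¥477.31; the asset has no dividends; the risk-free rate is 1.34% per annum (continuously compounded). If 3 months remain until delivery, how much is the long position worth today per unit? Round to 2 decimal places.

-¥14.29

Current fair forward for the remaining 3 months: F = S·e^(r·T), r = 0.0134
F = 477.31 · e^(0.0134 × 3/12) = 477.31 × 1.003356 = 478.9119
Value of long forward = (F − K)·e^(−rT) = (478.9119 − 493.25) · e^(−0.0134·3/12)
= -14.3381 × 0.996656 = -14.29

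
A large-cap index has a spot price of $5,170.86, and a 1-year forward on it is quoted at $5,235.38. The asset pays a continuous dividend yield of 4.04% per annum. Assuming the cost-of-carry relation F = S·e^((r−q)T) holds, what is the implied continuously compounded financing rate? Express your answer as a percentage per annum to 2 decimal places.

5.28%

From F = S·e^((r−q)T): (r − q) = ln(F/S)/T
ln(5235.38/5170.86) = ln(1.012478) = 0.012401
(r − q) = 0.012401 / (1) = 0.012401
r = ln(F/S)/T + q = 0.012401 + 0.0404 = 0.052801
r = 5.28%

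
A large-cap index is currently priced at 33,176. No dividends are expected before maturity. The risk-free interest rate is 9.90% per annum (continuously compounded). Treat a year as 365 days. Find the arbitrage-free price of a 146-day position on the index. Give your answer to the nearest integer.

34,516

F = S·e^(rT) = 33176 · e^(0.0990 × 146/365)
= 33176 · e^0.039600 = 33176 × 1.040395
F = 34,516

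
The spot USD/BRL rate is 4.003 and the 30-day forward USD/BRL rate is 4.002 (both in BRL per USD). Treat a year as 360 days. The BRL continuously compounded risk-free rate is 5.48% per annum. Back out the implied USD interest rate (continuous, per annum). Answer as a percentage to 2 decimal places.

5.78%

F = S·e^((r_BRL − r_USD)T) ⇒ r_USD = r_BRL − ln(F/S)/T
ln(4.002/4.003) = -0.000250; /(30/360) = -0.003000
r_USD = 0.0548 + 0.003000 = 0.057800
r_USD = 5.78%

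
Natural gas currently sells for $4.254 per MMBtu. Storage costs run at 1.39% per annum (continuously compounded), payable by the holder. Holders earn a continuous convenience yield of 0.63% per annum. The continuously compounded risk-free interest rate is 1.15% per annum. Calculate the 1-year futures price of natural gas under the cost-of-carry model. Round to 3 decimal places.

Net carry = r + u − y = 0.0115 + 0.0139 − 0.0063 = 0.0191
F = S·e^((r+u−y)T) = 4.254 · e^(0.0191 × 1) = 4.254 · e^0.019100
= 4.254 × 1.019284 = $4.336 per MMBtu

$4.336 per MMBtu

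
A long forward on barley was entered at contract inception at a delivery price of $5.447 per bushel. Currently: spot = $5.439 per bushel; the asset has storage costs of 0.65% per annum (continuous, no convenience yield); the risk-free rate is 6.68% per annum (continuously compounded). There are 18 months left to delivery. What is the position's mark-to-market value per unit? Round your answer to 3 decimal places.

$0.565 per bushel

Current fair forward for the remaining 18 months: F = S·e^((r + u)·T), (r + u) = 0.0668 + 0.0065 = 0.0733
F = 5.439 · e^(0.0733 × 18/12) = 5.439 × 1.116222 = 6.0711
Value of long forward = (F − K)·e^(−rT) = (6.0711 − 5.447) · e^(−0.0668·18/12)
= 0.6241 × 0.904656 = 0.565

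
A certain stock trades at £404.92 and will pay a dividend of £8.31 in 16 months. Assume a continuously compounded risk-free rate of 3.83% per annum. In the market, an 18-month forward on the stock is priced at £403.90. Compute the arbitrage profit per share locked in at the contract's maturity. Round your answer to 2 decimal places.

PV(dividends) I = 8.31·e^(−0.0383·16/12) = 7.8963
Fair forward F* = (S − I)·e^(rT) = (404.92 − 7.8963)·e^0.057450 = 397.0237 × 1.059132 = 420.5005
Market £403.90 < fair 420.5005: forward underpriced → reverse cash-and-carry (short the stock, invest proceeds at r, pay the dividends, go long the forward).
Profit at T = |F_mkt − F*| = |403.90 − 420.5005| = £16.60 per share

£16.60 per share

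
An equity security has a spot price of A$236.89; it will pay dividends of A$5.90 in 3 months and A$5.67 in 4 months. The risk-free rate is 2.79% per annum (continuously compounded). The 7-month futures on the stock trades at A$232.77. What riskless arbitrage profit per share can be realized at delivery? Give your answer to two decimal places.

PV(dividends) I = 5.90·e^(−0.0279·3/12) + 5.67·e^(−0.0279·4/12) = 11.4765
Fair futures F* = (S − I)·e^(rT) = (236.89 − 11.4765)·e^0.016275 = 225.4135 × 1.016408 = 229.1121
Market A$232.77 > fair 229.1121: forward overpriced → cash-and-carry (borrow at r, buy the stock and collect the dividends, short the forward).
Profit at T = |F_mkt − F*| = |232.77 − 229.1121| = A$3.66 per share

A$3.66 per share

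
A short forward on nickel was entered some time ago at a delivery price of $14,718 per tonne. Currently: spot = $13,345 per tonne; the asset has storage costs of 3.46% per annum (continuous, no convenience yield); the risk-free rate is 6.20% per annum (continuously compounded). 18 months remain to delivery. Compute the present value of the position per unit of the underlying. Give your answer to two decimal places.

-$644.95 per tonne

Current fair forward for the remaining 18 months: F = S·e^((r + u)·T), (r + u) = 0.0620 + 0.0346 = 0.0966
F = 13345 · e^(0.0966 × 18/12) = 13345 × 1.15592397 = 15425.8054
Value of long forward = (F − K)·e^(−rT) = (15425.8054 − 14718) · e^(−0.0620·18/12)
= 707.8054 × 0.91119350 = 644.95
Short position value = −(long value) = -$644.95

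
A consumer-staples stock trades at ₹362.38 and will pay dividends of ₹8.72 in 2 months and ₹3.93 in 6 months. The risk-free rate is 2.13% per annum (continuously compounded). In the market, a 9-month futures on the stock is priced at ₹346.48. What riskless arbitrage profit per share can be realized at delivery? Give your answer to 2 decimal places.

PV(dividends) I = 8.72·e^(−0.0213·2/12) + 3.93·e^(−0.0213·6/12) = 12.5775
Fair futures F* = (S − I)·e^(rT) = (362.38 − 12.5775)·e^0.015975 = 349.8025 × 1.016103 = 355.4354
Market ₹346.48 < fair 355.4354: forward underpriced → reverse cash-and-carry (short the stock, invest proceeds at r, pay the dividends, go long the forward).
Profit at T = |F_mkt − F*| = |346.48 − 355.4354| = ₹8.96 per share

₹8.96 per share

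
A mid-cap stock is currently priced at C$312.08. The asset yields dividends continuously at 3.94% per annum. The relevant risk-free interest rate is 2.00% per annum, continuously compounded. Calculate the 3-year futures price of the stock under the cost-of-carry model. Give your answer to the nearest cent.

F = S·e^((r − q)T) = 312.08 · e^((0.0200 − 0.0394) × 3)
= 312.08 · e^-0.058200 = 312.08 × 0.943461
F = C$294.44

C$294.44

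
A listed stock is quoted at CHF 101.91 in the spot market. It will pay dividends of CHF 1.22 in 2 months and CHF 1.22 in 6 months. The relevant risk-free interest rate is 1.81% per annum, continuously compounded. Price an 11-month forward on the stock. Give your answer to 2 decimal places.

CHF 101.15

PV(dividends) I = 1.22·e^(−0.0181·2/12) + 1.22·e^(−0.0181·6/12)
I = 1.2163 + 1.2090 = 2.4253
F = (S − I)·e^(rT) = (101.91 − 2.4253) · e^(0.0181·11/12)
= 99.4847 · e^0.016592 = 99.4847 × 1.016730 = CHF 101.15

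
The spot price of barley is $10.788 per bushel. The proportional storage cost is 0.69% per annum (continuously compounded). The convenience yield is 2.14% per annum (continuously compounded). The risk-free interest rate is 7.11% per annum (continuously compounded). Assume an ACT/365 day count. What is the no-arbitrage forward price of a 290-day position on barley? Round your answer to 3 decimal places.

Net carry = r + u − y = 0.0711 + 0.0069 − 0.0214 = 0.0566
F = S·e^((r+u−y)T) = 10.788 · e^(0.0566 × 290/365) = 10.788 · e^0.044970
= 10.788 × 1.045996 = $11.284 per bushel

$11.284 per bushel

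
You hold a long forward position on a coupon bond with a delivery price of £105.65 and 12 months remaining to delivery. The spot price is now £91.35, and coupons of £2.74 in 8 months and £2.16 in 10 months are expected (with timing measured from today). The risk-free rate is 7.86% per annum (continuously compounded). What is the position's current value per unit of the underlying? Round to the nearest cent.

PV(remaining coupons) I = 2.74·e^(−0.0786·8/12) + 2.16·e^(−0.0786·10/12) = 4.6232
Current forward F = (S − I)·e^(rT) = (91.35 − 4.6232)·e^(0.0786·12/12) = 86.7268 × 1.081772 = 93.8186
Value (long) = (F − K)·e^(−rT) = (93.8186 − 105.65) × 0.924410 = -10.9371
Value = -£10.94

-£10.94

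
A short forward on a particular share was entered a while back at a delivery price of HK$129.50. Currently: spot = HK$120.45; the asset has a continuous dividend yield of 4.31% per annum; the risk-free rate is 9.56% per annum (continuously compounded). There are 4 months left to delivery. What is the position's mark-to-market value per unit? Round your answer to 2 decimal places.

HK$6.71

Current fair forward for the remaining 4 months: F = S·e^((r − q)·T), (r − q) = 0.0956 − 0.0431 = 0.0525
F = 120.45 · e^(0.0525 × 4/12) = 120.45 × 1.017654 = 122.5764
Value of long forward = (F − K)·e^(−rT) = (122.5764 − 129.50) · e^(−0.0956·4/12)
= -6.9236 × 0.968636 = -6.71
Short position value = −(long value) = HK$6.71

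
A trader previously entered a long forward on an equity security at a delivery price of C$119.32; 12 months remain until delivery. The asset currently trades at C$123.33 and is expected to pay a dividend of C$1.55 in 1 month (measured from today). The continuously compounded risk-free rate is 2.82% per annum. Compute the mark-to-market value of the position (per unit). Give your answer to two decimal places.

PV(remaining dividends) I = 1.55·e^(−0.0282·1/12) = 1.5464
Current forward F = (S − I)·e^(rT) = (123.33 − 1.5464)·e^(0.0282·12/12) = 121.7836 × 1.028601 = 125.2667
Value (long) = (F − K)·e^(−rT) = (125.2667 − 119.32) × 0.972194 = 5.7813
Value = C$5.78

C$5.78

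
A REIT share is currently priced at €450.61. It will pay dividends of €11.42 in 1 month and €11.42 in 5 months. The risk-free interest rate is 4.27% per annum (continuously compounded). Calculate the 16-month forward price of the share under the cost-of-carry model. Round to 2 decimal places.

€453.09

PV(dividends) I = 11.42·e^(−0.0427·1/12) + 11.42·e^(−0.0427·5/12)
I = 11.3794 + 11.2186 = 22.5980
F = (S − I)·e^(rT) = (450.61 − 22.5980) · e^(0.0427·16/12)
= 428.0120 · e^0.056933 = 428.0120 × 1.058585 = €453.09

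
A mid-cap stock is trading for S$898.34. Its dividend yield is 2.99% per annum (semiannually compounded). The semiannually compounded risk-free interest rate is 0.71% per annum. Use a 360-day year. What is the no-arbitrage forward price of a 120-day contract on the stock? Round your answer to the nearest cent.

S$891.60

F = S · (1+r/2)^(2T) / (1+q/2)^(2T)
= 898.34 × 1.002365 / 1.009942 = 898.34 × 0.992498
F = S$891.60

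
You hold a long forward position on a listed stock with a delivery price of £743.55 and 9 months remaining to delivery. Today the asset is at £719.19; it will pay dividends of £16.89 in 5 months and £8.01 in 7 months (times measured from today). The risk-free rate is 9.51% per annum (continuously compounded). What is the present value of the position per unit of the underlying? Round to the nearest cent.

£3.01

PV(remaining dividends) I = 16.89·e^(−0.0951·5/12) + 8.01·e^(−0.0951·7/12) = 23.8116
Current forward F = (S − I)·e^(rT) = (719.19 − 23.8116)·e^(0.0951·9/12) = 695.3784 × 1.073930 = 746.7877
Value (long) = (F − K)·e^(−rT) = (746.7877 − 743.55) × 0.931159 = 3.0148
Value = £3.01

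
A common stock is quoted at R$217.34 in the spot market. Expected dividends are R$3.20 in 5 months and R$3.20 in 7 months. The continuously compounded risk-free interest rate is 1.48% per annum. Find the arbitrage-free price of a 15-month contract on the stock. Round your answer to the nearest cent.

R$214.93

PV(dividends) I = 3.20·e^(−0.0148·5/12) + 3.20·e^(−0.0148·7/12)
I = 3.1803 + 3.1725 = 6.3528
F = (S − I)·e^(rT) = (217.34 − 6.3528) · e^(0.0148·15/12)
= 210.9872 · e^0.018500 = 210.9872 × 1.018672 = R$214.93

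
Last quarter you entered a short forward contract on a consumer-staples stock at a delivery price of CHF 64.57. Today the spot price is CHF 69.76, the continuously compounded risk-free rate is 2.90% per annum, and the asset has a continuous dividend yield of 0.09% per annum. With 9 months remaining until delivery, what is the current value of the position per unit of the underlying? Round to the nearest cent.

Current fair forward for the remaining 9 months: F = S·e^((r − q)·T), (r − q) = 0.0290 − 0.0009 = 0.0281
F = 69.76 · e^(0.0281 × 9/12) = 69.76 × 1.021299 = 71.2458
Value of long forward = (F − K)·e^(−rT) = (71.2458 − 64.57) · e^(−0.0290·9/12)
= 6.6758 × 0.978485 = 6.53
Short position value = −(long value) = -CHF 6.53

-CHF 6.53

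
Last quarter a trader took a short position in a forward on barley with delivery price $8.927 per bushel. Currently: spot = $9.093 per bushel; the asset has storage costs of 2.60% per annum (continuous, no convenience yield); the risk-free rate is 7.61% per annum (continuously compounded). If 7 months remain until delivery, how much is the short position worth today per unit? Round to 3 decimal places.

Current fair forward for the remaining 7 months: F = S·e^((r + u)·T), (r + u) = 0.0761 + 0.0260 = 0.1021
F = 9.093 · e^(0.1021 × 7/12) = 9.093 × 1.061368 = 9.6510
Value of long forward = (F − K)·e^(−rT) = (9.6510 − 8.927) · e^(−0.0761·7/12)
= 0.7240 × 0.956579 = 0.693
Short position value = −(long value) = -$0.693

-$0.693 per bushel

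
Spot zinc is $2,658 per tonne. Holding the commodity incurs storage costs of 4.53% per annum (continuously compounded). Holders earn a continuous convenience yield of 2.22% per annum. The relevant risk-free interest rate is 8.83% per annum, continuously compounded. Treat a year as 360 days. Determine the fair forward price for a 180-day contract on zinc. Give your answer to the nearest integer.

Net carry = r + u − y = 0.0883 + 0.0453 − 0.0222 = 0.1114
F = S·e^((r+u−y)T) = 2658 · e^(0.1114 × 180/360) = 2658 · e^0.055700
= 2658 × 1.057280 = $2,810 per tonne

$2,810 per tonne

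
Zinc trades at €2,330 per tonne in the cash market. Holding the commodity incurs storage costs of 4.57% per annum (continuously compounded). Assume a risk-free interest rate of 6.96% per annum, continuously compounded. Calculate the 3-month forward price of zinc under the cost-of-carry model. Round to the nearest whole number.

€2,398 per tonne

Net carry = r + u − y = 0.0696 + 0.0457 − 0.0000 = 0.1153
F = S·e^((r+u−y)T) = 2330 · e^(0.1153 × 3/12) = 2330 · e^0.028825
= 2330 × 1.029244 = €2,398 per tonne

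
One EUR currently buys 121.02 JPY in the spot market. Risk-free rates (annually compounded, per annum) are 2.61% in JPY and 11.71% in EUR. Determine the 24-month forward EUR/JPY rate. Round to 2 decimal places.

102.11

By covered interest parity, F = S · (1+r_JPY)^T / (1+r_EUR)^T
= 121.02 × 1.052881 / 1.247912 = 121.02 × 0.843714
F = 102.11 JPY per EUR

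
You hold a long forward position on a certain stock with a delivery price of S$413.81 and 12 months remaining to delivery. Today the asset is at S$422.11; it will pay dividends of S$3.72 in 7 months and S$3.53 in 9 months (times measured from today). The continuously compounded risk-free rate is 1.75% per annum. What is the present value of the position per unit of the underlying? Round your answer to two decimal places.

PV(remaining dividends) I = 3.72·e^(−0.0175·7/12) + 3.53·e^(−0.0175·9/12) = 7.1662
Current forward F = (S − I)·e^(rT) = (422.11 − 7.1662)·e^(0.0175·12/12) = 414.9438 × 1.017654 = 422.2692
Value (long) = (F − K)·e^(−rT) = (422.2692 − 413.81) × 0.982652 = 8.3124
Value = S$8.31

S$8.31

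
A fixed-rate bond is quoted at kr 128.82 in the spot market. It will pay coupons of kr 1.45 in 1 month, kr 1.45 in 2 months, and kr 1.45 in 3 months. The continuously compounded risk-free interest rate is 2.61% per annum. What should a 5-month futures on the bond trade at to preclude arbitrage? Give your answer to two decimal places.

kr 125.85

PV(coupons) I = 1.45·e^(−0.0261·1/12) + 1.45·e^(−0.0261·2/12) + 1.45·e^(−0.0261·3/12)
I = 1.4468 + 1.4437 + 1.4406 = 4.3311
F = (S − I)·e^(rT) = (128.82 − 4.3311) · e^(0.0261·5/12)
= 124.4889 · e^0.010875 = 124.4889 × 1.010934 = kr 125.85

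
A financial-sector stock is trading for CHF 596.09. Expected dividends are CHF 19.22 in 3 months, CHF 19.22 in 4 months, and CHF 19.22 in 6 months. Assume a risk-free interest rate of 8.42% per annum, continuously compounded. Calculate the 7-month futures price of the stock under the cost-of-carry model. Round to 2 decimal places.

CHF 567.35

PV(dividends) I = 19.22·e^(−0.0842·3/12) + 19.22·e^(−0.0842·4/12) + 19.22·e^(−0.0842·6/12)
I = 18.8196 + 18.6881 + 18.4276 = 55.9353
F = (S − I)·e^(rT) = (596.09 − 55.9353) · e^(0.0842·7/12)
= 540.1547 · e^0.049117 = 540.1547 × 1.050343 = CHF 567.35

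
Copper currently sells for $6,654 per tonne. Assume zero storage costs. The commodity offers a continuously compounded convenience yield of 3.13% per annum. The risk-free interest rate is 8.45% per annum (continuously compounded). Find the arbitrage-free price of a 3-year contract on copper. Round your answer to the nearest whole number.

$7,805 per tonne

Net carry = r + u − y = 0.0845 + 0.0000 − 0.0313 = 0.0532
F = S·e^((r+u−y)T) = 6654 · e^(0.0532 × 3) = 6654 · e^0.159600
= 6654 × 1.173042 = $7,805 per tonne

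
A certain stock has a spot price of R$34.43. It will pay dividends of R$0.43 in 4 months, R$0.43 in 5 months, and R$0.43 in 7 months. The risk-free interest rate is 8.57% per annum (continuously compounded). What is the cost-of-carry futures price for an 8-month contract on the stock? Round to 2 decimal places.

PV(dividends) I = 0.43·e^(−0.0857·4/12) + 0.43·e^(−0.0857·5/12) + 0.43·e^(−0.0857·7/12)
I = 0.4179 + 0.4149 + 0.4090 = 1.2418
F = (S − I)·e^(rT) = (34.43 − 1.2418) · e^(0.0857·8/12)
= 33.1882 · e^0.057133 = 33.1882 × 1.058797 = R$35.14

R$35.14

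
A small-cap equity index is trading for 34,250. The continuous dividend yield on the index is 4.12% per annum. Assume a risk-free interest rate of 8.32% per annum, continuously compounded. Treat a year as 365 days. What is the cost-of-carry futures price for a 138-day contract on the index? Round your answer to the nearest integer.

34,798

F = S·e^((r − q)T) = 34250 · e^((0.0832 − 0.0412) × 138/365)
= 34250 · e^0.015879 = 34250 × 1.016006
F = 34,798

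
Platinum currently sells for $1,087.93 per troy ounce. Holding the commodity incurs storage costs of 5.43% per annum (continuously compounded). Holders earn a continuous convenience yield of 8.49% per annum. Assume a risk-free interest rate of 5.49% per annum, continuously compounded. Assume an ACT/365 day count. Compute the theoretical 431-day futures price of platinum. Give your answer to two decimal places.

Net carry = r + u − y = 0.0549 + 0.0543 − 0.0849 = 0.0243
F = S·e^((r+u−y)T) = 1087.93 · e^(0.0243 × 431/365) = 1087.93 · e^0.02869397
= 1087.93 × 1.02910961 = $1,119.60 per troy ounce

$1,119.60 per troy ounce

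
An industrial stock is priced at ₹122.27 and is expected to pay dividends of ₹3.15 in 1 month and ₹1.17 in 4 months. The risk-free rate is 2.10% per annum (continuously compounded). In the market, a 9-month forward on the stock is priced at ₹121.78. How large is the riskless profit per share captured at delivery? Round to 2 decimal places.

₹1.94 per share

PV(dividends) I = 3.15·e^(−0.0210·1/12) + 1.17·e^(−0.0210·4/12) = 4.3063
Fair forward F* = (S − I)·e^(rT) = (122.27 − 4.3063)·e^0.015750 = 117.9637 × 1.015875 = 119.8364
Market ₹121.78 > fair 119.8364: forward overpriced → cash-and-carry (borrow at r, buy the stock and collect the dividends, short the forward).
Profit at T = |F_mkt − F*| = |121.78 − 119.8364| = ₹1.94 per share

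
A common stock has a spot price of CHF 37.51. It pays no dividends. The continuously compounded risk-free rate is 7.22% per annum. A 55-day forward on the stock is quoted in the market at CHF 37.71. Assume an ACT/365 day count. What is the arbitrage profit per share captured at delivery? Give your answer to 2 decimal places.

Fair forward: F* = S·e^(carry·T), with carry = r = 0.0722
F* = 37.51 · e^(0.0722 × 55/365) = 37.51 · e^0.010879 = 37.51 × 1.010938 = CHF 37.9203
Market CHF 37.71 < fair CHF 37.9203: forward underpriced → reverse cash-and-carry (short spot, go long the forward).
At maturity, profit = |F_mkt − F*| = |37.71 − 37.9203| = CHF 0.21 per share

CHF 0.21 per share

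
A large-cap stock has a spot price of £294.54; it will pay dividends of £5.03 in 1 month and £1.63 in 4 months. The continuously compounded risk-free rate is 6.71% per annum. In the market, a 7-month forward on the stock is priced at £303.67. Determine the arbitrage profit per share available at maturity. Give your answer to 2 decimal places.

£4.23 per share

PV(dividends) I = 5.03·e^(−0.0671·1/12) + 1.63·e^(−0.0671·4/12) = 6.5959
Fair forward F* = (S − I)·e^(rT) = (294.54 − 6.5959)·e^0.039142 = 287.9441 × 1.039918 = 299.4383
Market £303.67 > fair 299.4383: forward overpriced → cash-and-carry (borrow at r, buy the stock and collect the dividends, short the forward).
Profit at T = |F_mkt − F*| = |303.67 − 299.4383| = £4.23 per share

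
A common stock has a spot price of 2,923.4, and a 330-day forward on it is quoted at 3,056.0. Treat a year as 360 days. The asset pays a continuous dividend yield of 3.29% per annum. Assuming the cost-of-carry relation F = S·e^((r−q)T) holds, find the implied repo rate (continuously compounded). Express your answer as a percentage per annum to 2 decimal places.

8.13%

From F = S·e^((r−q)T): (r − q) = ln(F/S)/T
ln(3056.0/2923.4) = ln(1.045358) = 0.044359
(r − q) = 0.044359 / (330/360) = 0.048392
r = ln(F/S)/T + q = 0.048392 + 0.0329 = 0.081292
r = 8.13%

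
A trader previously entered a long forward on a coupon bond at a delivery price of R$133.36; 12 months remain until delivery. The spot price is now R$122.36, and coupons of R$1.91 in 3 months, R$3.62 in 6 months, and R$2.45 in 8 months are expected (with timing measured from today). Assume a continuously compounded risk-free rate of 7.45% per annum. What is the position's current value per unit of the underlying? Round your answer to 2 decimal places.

-R$9.12

PV(remaining coupons) I = 1.91·e^(−0.0745·3/12) + 3.62·e^(−0.0745·6/12) + 2.45·e^(−0.0745·8/12) = 7.6937
Current forward F = (S − I)·e^(rT) = (122.36 − 7.6937)·e^(0.0745·12/12) = 114.6663 × 1.077345 = 123.5352
Value (long) = (F − K)·e^(−rT) = (123.5352 − 133.36) × 0.928207 = -9.1194
Value = -R$9.12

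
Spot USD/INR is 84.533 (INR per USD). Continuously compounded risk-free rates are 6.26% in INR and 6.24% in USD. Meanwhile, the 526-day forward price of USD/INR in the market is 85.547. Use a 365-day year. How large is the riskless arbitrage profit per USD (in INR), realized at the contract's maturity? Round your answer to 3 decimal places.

Fair forward: F* = S·e^(carry·T), with carry = (r_INR − r_USD) = 0.0626 − 0.0624 = 0.0002
F* = 84.533 · e^(0.0002 × 526/365) = 84.533 · e^0.000288 = 84.533 × 1.000288 = 84.5573
Market 85.547 > fair 84.5573: forward overpriced → cash-and-carry (buy spot, short the forward).
At maturity, profit = |F_mkt − F*| = |85.547 − 84.5573| = 0.990 per USD (in INR)

0.990 per USD (in INR)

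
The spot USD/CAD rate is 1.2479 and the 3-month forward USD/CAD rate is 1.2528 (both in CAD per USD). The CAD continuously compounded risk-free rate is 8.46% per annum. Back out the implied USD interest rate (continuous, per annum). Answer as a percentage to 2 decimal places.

F = S·e^((r_CAD − r_USD)T) ⇒ r_USD = r_CAD − ln(F/S)/T
ln(1.2528/1.2479) = 0.003919; /(3/12) = 0.015676
r_USD = 0.0846 − 0.015676 = 0.068924
r_USD = 6.89%

6.89%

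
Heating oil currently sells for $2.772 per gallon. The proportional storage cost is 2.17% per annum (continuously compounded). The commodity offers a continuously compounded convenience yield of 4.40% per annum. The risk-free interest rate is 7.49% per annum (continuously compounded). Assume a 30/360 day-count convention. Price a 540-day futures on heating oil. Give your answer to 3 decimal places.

$3.000 per gallon

Net carry = r + u − y = 0.0749 + 0.0217 − 0.0440 = 0.0526
F = S·e^((r+u−y)T) = 2.772 · e^(0.0526 × 540/360) = 2.772 · e^0.078900
= 2.772 × 1.082096 = $3.000 per gallon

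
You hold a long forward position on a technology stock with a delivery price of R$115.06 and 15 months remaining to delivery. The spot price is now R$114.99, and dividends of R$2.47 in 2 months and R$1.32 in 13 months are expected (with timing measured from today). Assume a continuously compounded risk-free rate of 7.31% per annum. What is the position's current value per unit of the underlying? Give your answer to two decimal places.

PV(remaining dividends) I = 2.47·e^(−0.0731·2/12) + 1.32·e^(−0.0731·13/12) = 3.6596
Current forward F = (S − I)·e^(rT) = (114.99 − 3.6596)·e^(0.0731·15/12) = 111.3304 × 1.095680 = 121.9825
Value (long) = (F − K)·e^(−rT) = (121.9825 − 115.06) × 0.912675 = 6.3180
Value = R$6.32

R$6.32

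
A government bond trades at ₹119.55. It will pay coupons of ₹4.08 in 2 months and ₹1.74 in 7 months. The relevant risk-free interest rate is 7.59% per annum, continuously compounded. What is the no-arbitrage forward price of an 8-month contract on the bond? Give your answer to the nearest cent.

PV(coupons) I = 4.08·e^(−0.0759·2/12) + 1.74·e^(−0.0759·7/12)
I = 4.0287 + 1.6646 = 5.6933
F = (S − I)·e^(rT) = (119.55 − 5.6933) · e^(0.0759·8/12)
= 113.8567 · e^0.050600 = 113.8567 × 1.051902 = ₹119.77

₹119.77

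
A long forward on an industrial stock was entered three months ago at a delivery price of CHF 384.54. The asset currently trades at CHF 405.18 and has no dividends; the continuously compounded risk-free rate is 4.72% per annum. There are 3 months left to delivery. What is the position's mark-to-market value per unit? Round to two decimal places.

Current fair forward for the remaining 3 months: F = S·e^(r·T), r = 0.0472
F = 405.18 · e^(0.0472 × 3/12) = 405.18 × 1.011870 = 409.9895
Value of long forward = (F − K)·e^(−rT) = (409.9895 − 384.54) · e^(−0.0472·3/12)
= 25.4495 × 0.988269 = 25.15

CHF 25.15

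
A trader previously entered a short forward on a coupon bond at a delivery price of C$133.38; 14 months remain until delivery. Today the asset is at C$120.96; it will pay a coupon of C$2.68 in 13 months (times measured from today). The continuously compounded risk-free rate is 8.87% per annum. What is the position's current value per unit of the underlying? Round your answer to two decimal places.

PV(remaining coupons) I = 2.68·e^(−0.0887·13/12) = 2.4345
Current forward F = (S − I)·e^(rT) = (120.96 − 2.4345)·e^(0.0887·14/12) = 118.5255 × 1.109027 = 131.4480
Value (long) = (F − K)·e^(−rT) = (131.4480 − 133.38) × 0.901691 = -1.7421
Short position value = −(long value) = C$1.74

C$1.74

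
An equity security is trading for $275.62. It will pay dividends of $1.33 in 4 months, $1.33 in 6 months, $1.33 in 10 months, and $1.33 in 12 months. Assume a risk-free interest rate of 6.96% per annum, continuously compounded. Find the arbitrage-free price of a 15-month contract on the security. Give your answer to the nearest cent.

PV(dividends) I = 1.33·e^(−0.0696·4/12) + 1.33·e^(−0.0696·6/12) + 1.33·e^(−0.0696·10/12) + 1.33·e^(−0.0696·12/12)
I = 1.2995 + 1.2845 + 1.2551 + 1.2406 = 5.0797
F = (S − I)·e^(rT) = (275.62 − 5.0797) · e^(0.0696·15/12)
= 270.5403 · e^0.087000 = 270.5403 × 1.090897 = $295.13

$295.13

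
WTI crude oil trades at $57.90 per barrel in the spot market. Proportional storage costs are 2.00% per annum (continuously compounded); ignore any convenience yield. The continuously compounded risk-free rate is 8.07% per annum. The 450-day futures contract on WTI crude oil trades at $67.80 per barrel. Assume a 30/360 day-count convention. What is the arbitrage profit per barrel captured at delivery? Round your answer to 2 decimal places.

$2.13 per barrel

Fair futures: F* = S·e^(carry·T), with carry = (r + u) = 0.0807 + 0.0200 = 0.1007
F* = 57.90 · e^(0.1007 × 450/360) = 57.90 · e^0.125875 = 57.90 × 1.134140 = $65.6667
Market $67.80 > fair $65.6667: forward overpriced → cash-and-carry (buy spot, short the forward).
At maturity, profit = |F_mkt − F*| = |67.80 − 65.6667| = $2.13 per barrel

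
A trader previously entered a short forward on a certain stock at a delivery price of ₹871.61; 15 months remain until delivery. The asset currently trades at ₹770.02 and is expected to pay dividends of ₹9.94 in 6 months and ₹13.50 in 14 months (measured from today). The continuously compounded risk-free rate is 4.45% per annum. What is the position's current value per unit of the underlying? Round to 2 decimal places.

PV(remaining dividends) I = 9.94·e^(−0.0445·6/12) + 13.50·e^(−0.0445·14/12) = 22.5383
Current forward F = (S − I)·e^(rT) = (770.02 − 22.5383)·e^(0.0445·15/12) = 747.4817 × 1.057201 = 790.2384
Value (long) = (F − K)·e^(−rT) = (790.2384 − 871.61) × 0.945894 = -76.9689
Short position value = −(long value) = ₹76.97

₹76.97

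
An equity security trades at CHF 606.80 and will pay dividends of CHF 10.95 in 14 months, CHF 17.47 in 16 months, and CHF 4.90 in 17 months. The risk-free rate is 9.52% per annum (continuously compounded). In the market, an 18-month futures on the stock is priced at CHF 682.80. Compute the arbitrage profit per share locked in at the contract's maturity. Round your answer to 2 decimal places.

PV(dividends) I = 10.95·e^(−0.0952·14/12) + 17.47·e^(−0.0952·16/12) + 4.90·e^(−0.0952·17/12) = 29.4681
Fair futures F* = (S − I)·e^(rT) = (606.80 − 29.4681)·e^0.142800 = 577.3319 × 1.153499 = 665.9518
Market CHF 682.80 > fair 665.9518: forward overpriced → cash-and-carry (borrow at r, buy the stock and collect the dividends, short the forward).
Profit at T = |F_mkt − F*| = |682.80 − 665.9518| = CHF 16.85 per share

CHF 16.85 per share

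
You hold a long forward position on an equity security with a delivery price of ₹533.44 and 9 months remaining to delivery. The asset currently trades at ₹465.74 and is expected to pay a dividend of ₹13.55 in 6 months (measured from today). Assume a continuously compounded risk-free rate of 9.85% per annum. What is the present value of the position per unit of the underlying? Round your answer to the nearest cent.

-₹42.61

PV(remaining dividends) I = 13.55·e^(−0.0985·6/12) = 12.8988
Current forward F = (S − I)·e^(rT) = (465.74 − 12.8988)·e^(0.0985·9/12) = 452.8412 × 1.076672 = 487.5614
Value (long) = (F − K)·e^(−rT) = (487.5614 − 533.44) × 0.928788 = -42.6115
Value = -₹42.61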